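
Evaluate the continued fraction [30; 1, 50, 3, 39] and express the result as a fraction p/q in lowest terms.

Start with 39.
3 + 1/(39/1) = 3 + 1/39 = 118/39
50 + 1/(118/39) = 50 + 39/118 = 5939/118
1 + 1/(5939/118) = 1 + 118/5939 = 6057/5939
30 + 1/(6057/5939) = 30 + 5939/6057 = 187649/6057

187649/6057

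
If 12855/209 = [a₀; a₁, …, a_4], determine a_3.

12855 = 61·209 + 106, so a_0 = 61
209 = 1·106 + 103, so a_1 = 1
106 = 1·103 + 3, so a_2 = 1
103 = 34·3 + 1, so a_3 = 34

34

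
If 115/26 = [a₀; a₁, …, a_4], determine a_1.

2

Apply division with remainder until the remainder is 0:
⌊115/26⌋ = 4, remainder 11
⌊26/11⌋ = 2, remainder 4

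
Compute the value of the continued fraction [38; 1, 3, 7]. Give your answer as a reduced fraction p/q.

Work from the innermost term outward:
Start with 7.
3 + 1/(7/1) = 3 + 1/7 = 22/7
1 + 1/(22/7) = 1 + 7/22 = 29/22
38 + 1/(29/22) = 38 + 22/29 = 1124/29

1124/29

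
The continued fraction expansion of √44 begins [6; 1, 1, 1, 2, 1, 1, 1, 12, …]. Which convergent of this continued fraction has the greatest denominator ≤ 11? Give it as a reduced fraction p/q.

73/11

a_0 = 6: 6/1  (≤ bound)
a_1 = 1: 7/1  (≤ bound)
a_2 = 1: 13/2  (≤ bound)
a_3 = 1: 20/3  (≤ bound)
a_4 = 2: 53/8  (≤ bound)
a_5 = 1: 73/11  (≤ bound)
a_6 = 1: 126/19  (> 11, stop)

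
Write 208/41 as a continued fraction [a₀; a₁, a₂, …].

[5; 13, 1, 2]

208 ÷ 41 → quotient 5, remainder 3
41 ÷ 3 → quotient 13, remainder 2
3 ÷ 2 → quotient 1, remainder 1
2 ÷ 1 → quotient 2, remainder 0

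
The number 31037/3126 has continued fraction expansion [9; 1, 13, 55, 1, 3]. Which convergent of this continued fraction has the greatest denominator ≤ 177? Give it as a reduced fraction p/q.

List convergents until the denominator exceeds the bound:
a_0 = 9: 9/1  (≤ bound)
a_1 = 1: 10/1  (≤ bound)
a_2 = 13: 139/14  (≤ bound)
a_3 = 55: 7655/771  (> 177, stop)

139/14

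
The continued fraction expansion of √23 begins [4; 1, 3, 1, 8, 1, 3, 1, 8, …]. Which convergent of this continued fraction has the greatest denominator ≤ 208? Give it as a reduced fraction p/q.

916/191

List convergents until the denominator exceeds the bound:
a_0 = 4: 4/1  (≤ bound)
a_1 = 1: 5/1  (≤ bound)
a_2 = 3: 19/4  (≤ bound)
a_3 = 1: 24/5  (≤ bound)
a_4 = 8: 211/44  (≤ bound)
a_5 = 1: 235/49  (≤ bound)
a_6 = 3: 916/191  (≤ bound)
a_7 = 1: 1151/240  (> 208, stop)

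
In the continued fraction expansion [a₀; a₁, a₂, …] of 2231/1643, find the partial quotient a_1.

⌊2231/1643⌋ = 1, remainder 588
⌊1643/588⌋ = 2, remainder 467

2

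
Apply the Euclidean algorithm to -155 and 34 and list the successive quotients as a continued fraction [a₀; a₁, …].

[-5; 2, 3, 1, 3]

Apply division with remainder until the remainder is 0:
⌊-155/34⌋ = -5, remainder 15
⌊34/15⌋ = 2, remainder 4
⌊15/4⌋ = 3, remainder 3
⌊4/3⌋ = 1, remainder 1
⌊3/1⌋ = 3, remainder 0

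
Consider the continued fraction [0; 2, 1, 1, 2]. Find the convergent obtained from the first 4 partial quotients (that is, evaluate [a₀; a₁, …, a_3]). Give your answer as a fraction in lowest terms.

2/5

Build up convergents one term at a time:
a_0 = 0: 0/1
a_1 = 2: 1/2
a_2 = 1: 1/3
a_3 = 1: 2/5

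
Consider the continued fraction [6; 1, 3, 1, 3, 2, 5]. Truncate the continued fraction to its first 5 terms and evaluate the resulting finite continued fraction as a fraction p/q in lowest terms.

Start with 3.
1 + 1/(3/1) = 1 + 1/3 = 4/3
3 + 1/(4/3) = 3 + 3/4 = 15/4
1 + 1/(15/4) = 1 + 4/15 = 19/15
6 + 1/(19/15) = 6 + 15/19 = 129/19

129/19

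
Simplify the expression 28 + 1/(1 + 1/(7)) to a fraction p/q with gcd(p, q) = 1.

231/8

Build up convergents one term at a time:
a_0 = 28: 28/1
a_1 = 1: 29/1
a_2 = 7: 231/8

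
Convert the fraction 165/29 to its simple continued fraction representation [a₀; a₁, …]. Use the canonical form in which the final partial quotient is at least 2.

Repeatedly divide and take the remainder:
165 ÷ 29 → quotient 5, remainder 20
29 ÷ 20 → quotient 1, remainder 9
20 ÷ 9 → quotient 2, remainder 2
9 ÷ 2 → quotient 4, remainder 1
2 ÷ 1 → quotient 2, remainder 0

[5; 1, 2, 4, 2]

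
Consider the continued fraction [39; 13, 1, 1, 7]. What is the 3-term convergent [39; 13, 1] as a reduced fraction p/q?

Start with 1.
13 + 1/(1/1) = 13 + 1/1 = 14/1
39 + 1/(14/1) = 39 + 1/14 = 547/14

547/14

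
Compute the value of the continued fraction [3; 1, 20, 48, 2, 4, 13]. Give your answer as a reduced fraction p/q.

478971/121184

Collapse the nested fraction from the inside out:
Start with 13.
4 + 1/(13/1) = 4 + 1/13 = 53/13
2 + 1/(53/13) = 2 + 13/53 = 119/53
48 + 1/(119/53) = 48 + 53/119 = 5765/119
20 + 1/(5765/119) = 20 + 119/5765 = 115419/5765
1 + 1/(115419/5765) = 1 + 5765/115419 = 121184/115419
3 + 1/(121184/115419) = 3 + 115419/121184 = 478971/121184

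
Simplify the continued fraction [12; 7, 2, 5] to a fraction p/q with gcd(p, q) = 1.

Starting at the tail and folding back:
Start with 5.
2 + 1/(5/1) = 2 + 1/5 = 11/5
7 + 1/(11/5) = 7 + 5/11 = 82/11
12 + 1/(82/11) = 12 + 11/82 = 995/82

995/82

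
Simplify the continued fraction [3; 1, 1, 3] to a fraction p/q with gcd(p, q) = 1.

Start with 3.
1 + 1/(3/1) = 1 + 1/3 = 4/3
1 + 1/(4/3) = 1 + 3/4 = 7/4
3 + 1/(7/4) = 3 + 4/7 = 25/7

25/7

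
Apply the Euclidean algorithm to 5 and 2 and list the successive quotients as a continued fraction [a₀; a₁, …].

[2; 2]

5 ÷ 2 → quotient 2, remainder 1
2 ÷ 1 → quotient 2, remainder 0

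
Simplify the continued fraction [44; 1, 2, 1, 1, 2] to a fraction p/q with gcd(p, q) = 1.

805/18

Start with 2.
1 + 1/(2/1) = 1 + 1/2 = 3/2
1 + 1/(3/2) = 1 + 2/3 = 5/3
2 + 1/(5/3) = 2 + 3/5 = 13/5
1 + 1/(13/5) = 1 + 5/13 = 18/13
44 + 1/(18/13) = 44 + 13/18 = 805/18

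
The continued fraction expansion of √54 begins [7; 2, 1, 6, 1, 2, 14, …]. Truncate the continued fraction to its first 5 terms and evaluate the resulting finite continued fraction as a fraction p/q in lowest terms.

Work from the innermost term outward:
Start with 1.
6 + 1/(1/1) = 6 + 1/1 = 7/1
1 + 1/(7/1) = 1 + 1/7 = 8/7
2 + 1/(8/7) = 2 + 7/8 = 23/8
7 + 1/(23/8) = 7 + 8/23 = 169/23

169/23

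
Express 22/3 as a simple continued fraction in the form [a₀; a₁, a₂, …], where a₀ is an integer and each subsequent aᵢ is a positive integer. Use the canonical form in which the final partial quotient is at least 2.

Repeatedly divide and take the remainder:
22 = 7·3 + 1, so a_0 = 7
3 = 3·1 + 0, so a_1 = 3

[7; 3]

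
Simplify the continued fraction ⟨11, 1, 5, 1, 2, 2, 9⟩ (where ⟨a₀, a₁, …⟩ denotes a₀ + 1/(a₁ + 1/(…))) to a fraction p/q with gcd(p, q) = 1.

5250/443

a_0 = 11: 11/1
a_1 = 1: 12/1
a_2 = 5: 71/6
a_3 = 1: 83/7
a_4 = 2: 237/20
a_5 = 2: 557/47
a_6 = 9: 5250/443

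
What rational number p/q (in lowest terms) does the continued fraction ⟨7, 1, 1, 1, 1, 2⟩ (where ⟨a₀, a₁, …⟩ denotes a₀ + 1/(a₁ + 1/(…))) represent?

a_0 = 7: 7/1
a_1 = 1: 8/1
a_2 = 1: 15/2
a_3 = 1: 23/3
a_4 = 1: 38/5
a_5 = 2: 99/13

99/13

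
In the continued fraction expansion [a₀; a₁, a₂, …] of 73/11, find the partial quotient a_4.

Apply division with remainder until the remainder is 0:
73 = 6·11 + 7, so a_0 = 6
11 = 1·7 + 4, so a_1 = 1
7 = 1·4 + 3, so a_2 = 1
4 = 1·3 + 1, so a_3 = 1
3 = 3·1 + 0, so a_4 = 3

3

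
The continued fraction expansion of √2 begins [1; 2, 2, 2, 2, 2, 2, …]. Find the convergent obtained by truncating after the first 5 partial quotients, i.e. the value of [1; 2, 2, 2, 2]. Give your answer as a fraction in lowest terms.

41/29

Use the convergent recurrence hₖ = aₖ·hₖ₋₁ + hₖ₋₂ (and likewise for the denominators kₖ):
a_0 = 1: 1/1
a_1 = 2: 3/2
a_2 = 2: 7/5
a_3 = 2: 17/12
a_4 = 2: 41/29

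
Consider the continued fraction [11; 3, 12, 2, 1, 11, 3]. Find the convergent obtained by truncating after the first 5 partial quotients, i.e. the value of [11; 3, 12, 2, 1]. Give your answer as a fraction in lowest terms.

Use the convergent recurrence hₖ = aₖ·hₖ₋₁ + hₖ₋₂ (and likewise for the denominators kₖ):
a_0 = 11: 11/1
a_1 = 3: 34/3
a_2 = 12: 419/37
a_3 = 2: 872/77
a_4 = 1: 1291/114

1291/114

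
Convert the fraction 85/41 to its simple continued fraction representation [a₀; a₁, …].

Apply division with remainder until the remainder is 0:
85 = 2·41 + 3, so a_0 = 2
41 = 13·3 + 2, so a_1 = 13
3 = 1·2 + 1, so a_2 = 1
2 = 2·1 + 0, so a_3 = 2

[2; 13, 1, 2]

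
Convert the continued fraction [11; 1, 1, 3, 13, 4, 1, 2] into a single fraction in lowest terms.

Use the convergent recurrence hₖ = aₖ·hₖ₋₁ + hₖ₋₂ (and likewise for the denominators kₖ):
a_0 = 11: 11/1
a_1 = 1: 12/1
a_2 = 1: 23/2
a_3 = 3: 81/7
a_4 = 13: 1076/93
a_5 = 4: 4385/379
a_6 = 1: 5461/472
a_7 = 2: 15307/1323

15307/1323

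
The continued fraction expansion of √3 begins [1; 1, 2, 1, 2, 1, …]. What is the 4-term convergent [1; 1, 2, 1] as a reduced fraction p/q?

7/4

a_0 = 1: 1/1
a_1 = 1: 2/1
a_2 = 2: 5/3
a_3 = 1: 7/4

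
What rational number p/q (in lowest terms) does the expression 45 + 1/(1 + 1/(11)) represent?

Collapse the nested fraction from the inside out:
Start with 11.
1 + 1/(11/1) = 1 + 1/11 = 12/11
45 + 1/(12/11) = 45 + 11/12 = 551/12

551/12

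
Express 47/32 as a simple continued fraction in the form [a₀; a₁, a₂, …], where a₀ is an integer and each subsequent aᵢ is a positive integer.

[1; 2, 7, 2]

47 ÷ 32 → quotient 1, remainder 15
32 ÷ 15 → quotient 2, remainder 2
15 ÷ 2 → quotient 7, remainder 1
2 ÷ 1 → quotient 2, remainder 0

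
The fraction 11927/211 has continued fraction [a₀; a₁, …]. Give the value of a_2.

11927 ÷ 211 → quotient 56, remainder 111
211 ÷ 111 → quotient 1, remainder 100
111 ÷ 100 → quotient 1, remainder 11

1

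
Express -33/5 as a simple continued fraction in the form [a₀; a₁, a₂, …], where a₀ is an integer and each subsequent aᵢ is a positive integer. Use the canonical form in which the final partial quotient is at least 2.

⌊-33/5⌋ = -7, remainder 2
⌊5/2⌋ = 2, remainder 1
⌊2/1⌋ = 2, remainder 0

[-7; 2, 2]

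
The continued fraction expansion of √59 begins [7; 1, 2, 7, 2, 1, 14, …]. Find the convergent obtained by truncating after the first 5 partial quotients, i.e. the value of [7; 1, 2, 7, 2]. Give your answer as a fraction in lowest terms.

361/47

Use the convergent recurrence hₖ = aₖ·hₖ₋₁ + hₖ₋₂ (and likewise for the denominators kₖ):
a_0 = 7: 7/1
a_1 = 1: 8/1
a_2 = 2: 23/3
a_3 = 7: 169/22
a_4 = 2: 361/47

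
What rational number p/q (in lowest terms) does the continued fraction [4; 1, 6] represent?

34/7

a_0 = 4: 4/1
a_1 = 1: 5/1
a_2 = 6: 34/7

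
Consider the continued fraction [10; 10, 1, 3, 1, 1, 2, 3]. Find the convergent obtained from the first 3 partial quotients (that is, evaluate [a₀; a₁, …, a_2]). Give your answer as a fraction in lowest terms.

a_0 = 10: 10/1
a_1 = 10: 101/10
a_2 = 1: 111/11

111/11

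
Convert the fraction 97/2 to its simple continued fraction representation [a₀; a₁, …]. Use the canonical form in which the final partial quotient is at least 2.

[48; 2]

Repeatedly divide and take the remainder:
97 = 48·2 + 1, so a_0 = 48
2 = 2·1 + 0, so a_1 = 2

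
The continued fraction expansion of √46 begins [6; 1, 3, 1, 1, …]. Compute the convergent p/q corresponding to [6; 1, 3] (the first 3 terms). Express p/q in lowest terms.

Build up convergents one term at a time:
a_0 = 6: 6/1
a_1 = 1: 7/1
a_2 = 3: 27/4

27/4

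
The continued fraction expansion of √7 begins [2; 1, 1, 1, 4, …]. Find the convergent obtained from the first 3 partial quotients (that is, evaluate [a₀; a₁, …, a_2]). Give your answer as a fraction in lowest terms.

5/2

a_0 = 2: 2/1
a_1 = 1: 3/1
a_2 = 1: 5/2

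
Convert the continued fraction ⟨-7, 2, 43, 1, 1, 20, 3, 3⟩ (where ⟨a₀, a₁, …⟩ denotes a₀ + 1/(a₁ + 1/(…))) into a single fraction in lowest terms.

-238225/36618

Build up convergents one term at a time:
a_0 = -7: -7/1
a_1 = 2: -13/2
a_2 = 43: -566/87
a_3 = 1: -579/89
a_4 = 1: -1145/176
a_5 = 20: -23479/3609
a_6 = 3: -71582/11003
a_7 = 3: -238225/36618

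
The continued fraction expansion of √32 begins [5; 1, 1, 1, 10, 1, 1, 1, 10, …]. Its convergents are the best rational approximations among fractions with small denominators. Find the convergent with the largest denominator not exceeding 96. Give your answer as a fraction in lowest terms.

a_0 = 5: 5/1  (≤ bound)
a_1 = 1: 6/1  (≤ bound)
a_2 = 1: 11/2  (≤ bound)
a_3 = 1: 17/3  (≤ bound)
a_4 = 10: 181/32  (≤ bound)
a_5 = 1: 198/35  (≤ bound)
a_6 = 1: 379/67  (≤ bound)
a_7 = 1: 577/102  (> 96, stop)

379/67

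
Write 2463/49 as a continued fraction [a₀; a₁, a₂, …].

[50; 3, 1, 3, 3]

⌊2463/49⌋ = 50, remainder 13
⌊49/13⌋ = 3, remainder 10
⌊13/10⌋ = 1, remainder 3
⌊10/3⌋ = 3, remainder 1
⌊3/1⌋ = 3, remainder 0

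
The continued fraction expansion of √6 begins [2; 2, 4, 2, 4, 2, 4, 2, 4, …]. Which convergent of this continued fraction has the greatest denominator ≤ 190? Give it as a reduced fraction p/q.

218/89

a_0 = 2: 2/1  (≤ bound)
a_1 = 2: 5/2  (≤ bound)
a_2 = 4: 22/9  (≤ bound)
a_3 = 2: 49/20  (≤ bound)
a_4 = 4: 218/89  (≤ bound)
a_5 = 2: 485/198  (> 190, stop)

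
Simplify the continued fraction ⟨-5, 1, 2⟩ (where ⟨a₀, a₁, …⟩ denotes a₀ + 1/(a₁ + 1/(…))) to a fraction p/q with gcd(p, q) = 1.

Start with 2.
1 + 1/(2/1) = 1 + 1/2 = 3/2
-5 + 1/(3/2) = -5 + 2/3 = -13/3

-13/3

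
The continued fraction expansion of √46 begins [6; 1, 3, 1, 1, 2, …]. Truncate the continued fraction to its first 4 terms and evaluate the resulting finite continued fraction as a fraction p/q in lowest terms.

Starting at the tail and folding back:
Start with 1.
3 + 1/(1/1) = 3 + 1/1 = 4/1
1 + 1/(4/1) = 1 + 1/4 = 5/4
6 + 1/(5/4) = 6 + 4/5 = 34/5

34/5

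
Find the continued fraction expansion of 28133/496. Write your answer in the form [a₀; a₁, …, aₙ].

⌊28133/496⌋ = 56, remainder 357
⌊496/357⌋ = 1, remainder 139
⌊357/139⌋ = 2, remainder 79
⌊139/79⌋ = 1, remainder 60
⌊79/60⌋ = 1, remainder 19
⌊60/19⌋ = 3, remainder 3
⌊19/3⌋ = 6, remainder 1
⌊3/1⌋ = 3, remainder 0

[56; 1, 2, 1, 1, 3, 6, 3]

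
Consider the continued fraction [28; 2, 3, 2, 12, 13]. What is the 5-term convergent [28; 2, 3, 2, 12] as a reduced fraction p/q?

5659/199

a_0 = 28: 28/1
a_1 = 2: 57/2
a_2 = 3: 199/7
a_3 = 2: 455/16
a_4 = 12: 5659/199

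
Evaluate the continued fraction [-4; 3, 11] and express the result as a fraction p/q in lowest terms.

Build up convergents one term at a time:
a_0 = -4: -4/1
a_1 = 3: -11/3
a_2 = 11: -125/34

-125/34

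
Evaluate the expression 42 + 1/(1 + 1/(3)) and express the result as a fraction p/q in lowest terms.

171/4

a_0 = 42: 42/1
a_1 = 1: 43/1
a_2 = 3: 171/4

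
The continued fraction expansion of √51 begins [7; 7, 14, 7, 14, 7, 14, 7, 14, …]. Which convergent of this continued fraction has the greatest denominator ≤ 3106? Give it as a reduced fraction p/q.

4999/700

a_0 = 7: 7/1  (≤ bound)
a_1 = 7: 50/7  (≤ bound)
a_2 = 14: 707/99  (≤ bound)
a_3 = 7: 4999/700  (≤ bound)
a_4 = 14: 70693/9899  (> 3106, stop)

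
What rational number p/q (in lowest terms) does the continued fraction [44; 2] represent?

Start with 2.
44 + 1/(2/1) = 44 + 1/2 = 89/2

89/2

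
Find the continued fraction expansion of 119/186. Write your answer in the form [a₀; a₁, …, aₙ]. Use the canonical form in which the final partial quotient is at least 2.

119 ÷ 186 → quotient 0, remainder 119
186 ÷ 119 → quotient 1, remainder 67
119 ÷ 67 → quotient 1, remainder 52
67 ÷ 52 → quotient 1, remainder 15
52 ÷ 15 → quotient 3, remainder 7
15 ÷ 7 → quotient 2, remainder 1
7 ÷ 1 → quotient 7, remainder 0

[0; 1, 1, 1, 3, 2, 7]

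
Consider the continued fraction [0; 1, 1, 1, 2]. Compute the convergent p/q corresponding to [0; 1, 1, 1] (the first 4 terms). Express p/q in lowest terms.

Starting at the tail and folding back:
Start with 1.
1 + 1/(1/1) = 1 + 1/1 = 2/1
1 + 1/(2/1) = 1 + 1/2 = 3/2
0 + 1/(3/2) = 0 + 2/3 = 2/3

2/3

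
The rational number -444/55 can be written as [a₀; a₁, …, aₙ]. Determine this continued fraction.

⌊-444/55⌋ = -9, remainder 51
⌊55/51⌋ = 1, remainder 4
⌊51/4⌋ = 12, remainder 3
⌊4/3⌋ = 1, remainder 1
⌊3/1⌋ = 3, remainder 0

[-9; 1, 12, 1, 3]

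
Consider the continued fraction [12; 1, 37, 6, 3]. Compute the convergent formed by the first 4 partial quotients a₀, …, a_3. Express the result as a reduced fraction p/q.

Work from the innermost term outward:
Start with 6.
37 + 1/(6/1) = 37 + 1/6 = 223/6
1 + 1/(223/6) = 1 + 6/223 = 229/223
12 + 1/(229/223) = 12 + 223/229 = 2971/229

2971/229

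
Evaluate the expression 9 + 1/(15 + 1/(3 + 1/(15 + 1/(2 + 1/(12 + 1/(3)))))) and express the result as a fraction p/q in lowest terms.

a_0 = 9: 9/1
a_1 = 15: 136/15
a_2 = 3: 417/46
a_3 = 15: 6391/705
a_4 = 2: 13199/1456
a_5 = 12: 164779/18177
a_6 = 3: 507536/55987

507536/55987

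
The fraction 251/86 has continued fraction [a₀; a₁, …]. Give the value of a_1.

1

⌊251/86⌋ = 2, remainder 79
⌊86/79⌋ = 1, remainder 7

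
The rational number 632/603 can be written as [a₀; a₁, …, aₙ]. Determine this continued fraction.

[1; 20, 1, 3, 1, 5]

Repeatedly divide and take the remainder:
632 ÷ 603 → quotient 1, remainder 29
603 ÷ 29 → quotient 20, remainder 23
29 ÷ 23 → quotient 1, remainder 6
23 ÷ 6 → quotient 3, remainder 5
6 ÷ 5 → quotient 1, remainder 1
5 ÷ 1 → quotient 5, remainder 0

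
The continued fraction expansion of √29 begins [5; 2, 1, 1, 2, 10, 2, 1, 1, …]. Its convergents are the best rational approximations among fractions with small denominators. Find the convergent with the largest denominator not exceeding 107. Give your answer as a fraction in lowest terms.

70/13

a_0 = 5: 5/1  (≤ bound)
a_1 = 2: 11/2  (≤ bound)
a_2 = 1: 16/3  (≤ bound)
a_3 = 1: 27/5  (≤ bound)
a_4 = 2: 70/13  (≤ bound)
a_5 = 10: 727/135  (> 107, stop)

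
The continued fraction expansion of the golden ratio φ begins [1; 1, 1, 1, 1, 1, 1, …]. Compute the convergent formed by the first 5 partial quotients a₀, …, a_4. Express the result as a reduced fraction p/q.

Start with 1.
1 + 1/(1/1) = 1 + 1/1 = 2/1
1 + 1/(2/1) = 1 + 1/2 = 3/2
1 + 1/(3/2) = 1 + 2/3 = 5/3
1 + 1/(5/3) = 1 + 3/5 = 8/5

8/5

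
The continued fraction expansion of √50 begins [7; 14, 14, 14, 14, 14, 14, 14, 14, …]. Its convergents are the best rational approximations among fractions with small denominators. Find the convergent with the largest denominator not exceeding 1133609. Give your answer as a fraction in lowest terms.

a_0 = 7: 7/1  (≤ bound)
a_1 = 14: 99/14  (≤ bound)
a_2 = 14: 1393/197  (≤ bound)
a_3 = 14: 19601/2772  (≤ bound)
a_4 = 14: 275807/39005  (≤ bound)
a_5 = 14: 3880899/548842  (≤ bound)
a_6 = 14: 54608393/7722793  (> 1133609, stop)

3880899/548842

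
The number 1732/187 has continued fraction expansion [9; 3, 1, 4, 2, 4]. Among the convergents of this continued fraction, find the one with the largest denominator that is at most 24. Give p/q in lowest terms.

List convergents until the denominator exceeds the bound:
a_0 = 9: 9/1  (≤ bound)
a_1 = 3: 28/3  (≤ bound)
a_2 = 1: 37/4  (≤ bound)
a_3 = 4: 176/19  (≤ bound)
a_4 = 2: 389/42  (> 24, stop)

176/19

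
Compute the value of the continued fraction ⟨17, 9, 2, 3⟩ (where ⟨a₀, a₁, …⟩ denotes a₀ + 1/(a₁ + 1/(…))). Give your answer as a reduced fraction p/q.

1129/66

a_0 = 17: 17/1
a_1 = 9: 154/9
a_2 = 2: 325/19
a_3 = 3: 1129/66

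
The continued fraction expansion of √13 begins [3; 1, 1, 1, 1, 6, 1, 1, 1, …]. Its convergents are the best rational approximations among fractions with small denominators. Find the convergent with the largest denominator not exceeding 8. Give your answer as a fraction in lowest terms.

18/5

a_0 = 3: 3/1  (≤ bound)
a_1 = 1: 4/1  (≤ bound)
a_2 = 1: 7/2  (≤ bound)
a_3 = 1: 11/3  (≤ bound)
a_4 = 1: 18/5  (≤ bound)
a_5 = 6: 119/33  (> 8, stop)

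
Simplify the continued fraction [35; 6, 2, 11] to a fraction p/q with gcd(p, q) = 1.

Compute successive convergents:
a_0 = 35: 35/1
a_1 = 6: 211/6
a_2 = 2: 457/13
a_3 = 11: 5238/149

5238/149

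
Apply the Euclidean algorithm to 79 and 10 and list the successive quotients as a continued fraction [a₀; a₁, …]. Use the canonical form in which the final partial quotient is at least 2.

79 = 7·10 + 9, so a_0 = 7
10 = 1·9 + 1, so a_1 = 1
9 = 9·1 + 0, so a_2 = 9

[7; 1, 9]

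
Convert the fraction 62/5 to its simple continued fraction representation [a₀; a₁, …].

[12; 2, 2]

62 ÷ 5 → quotient 12, remainder 2
5 ÷ 2 → quotient 2, remainder 1
2 ÷ 1 → quotient 2, remainder 0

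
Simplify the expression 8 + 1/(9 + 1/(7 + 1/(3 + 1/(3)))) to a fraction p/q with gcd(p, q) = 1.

Work from the innermost term outward:
Start with 3.
3 + 1/(3/1) = 3 + 1/3 = 10/3
7 + 1/(10/3) = 7 + 3/10 = 73/10
9 + 1/(73/10) = 9 + 10/73 = 667/73
8 + 1/(667/73) = 8 + 73/667 = 5409/667

5409/667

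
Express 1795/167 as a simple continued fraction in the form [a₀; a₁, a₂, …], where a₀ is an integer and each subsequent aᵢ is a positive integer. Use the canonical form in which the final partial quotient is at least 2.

1795 ÷ 167 → quotient 10, remainder 125
167 ÷ 125 → quotient 1, remainder 42
125 ÷ 42 → quotient 2, remainder 41
42 ÷ 41 → quotient 1, remainder 1
41 ÷ 1 → quotient 41, remainder 0

[10; 1, 2, 1, 41]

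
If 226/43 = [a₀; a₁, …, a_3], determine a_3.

⌊226/43⌋ = 5, remainder 11
⌊43/11⌋ = 3, remainder 10
⌊11/10⌋ = 1, remainder 1
⌊10/1⌋ = 10, remainder 0

10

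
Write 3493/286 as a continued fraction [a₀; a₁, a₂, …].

3493 = 12·286 + 61, so a_0 = 12
286 = 4·61 + 42, so a_1 = 4
61 = 1·42 + 19, so a_2 = 1
42 = 2·19 + 4, so a_3 = 2
19 = 4·4 + 3, so a_4 = 4
4 = 1·3 + 1, so a_5 = 1
3 = 3·1 + 0, so a_6 = 3

[12; 4, 1, 2, 4, 1, 3]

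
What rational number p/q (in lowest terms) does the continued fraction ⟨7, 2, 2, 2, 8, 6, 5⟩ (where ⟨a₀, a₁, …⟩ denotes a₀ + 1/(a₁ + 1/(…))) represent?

23664/3191

Start with 5.
6 + 1/(5/1) = 6 + 1/5 = 31/5
8 + 1/(31/5) = 8 + 5/31 = 253/31
2 + 1/(253/31) = 2 + 31/253 = 537/253
2 + 1/(537/253) = 2 + 253/537 = 1327/537
2 + 1/(1327/537) = 2 + 537/1327 = 3191/1327
7 + 1/(3191/1327) = 7 + 1327/3191 = 23664/3191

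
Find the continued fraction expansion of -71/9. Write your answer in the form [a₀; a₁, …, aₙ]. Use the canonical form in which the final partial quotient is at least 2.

Run the Euclidean algorithm, recording each quotient:
-71 = -8·9 + 1, so a_0 = -8
9 = 9·1 + 0, so a_1 = 9

[-8; 9]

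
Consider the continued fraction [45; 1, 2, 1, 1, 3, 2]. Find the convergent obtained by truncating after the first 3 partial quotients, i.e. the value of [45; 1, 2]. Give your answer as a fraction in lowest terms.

137/3

Work from the innermost term outward:
Start with 2.
1 + 1/(2/1) = 1 + 1/2 = 3/2
45 + 1/(3/2) = 45 + 2/3 = 137/3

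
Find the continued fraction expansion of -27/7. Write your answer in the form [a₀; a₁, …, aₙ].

-27 ÷ 7 → quotient -4, remainder 1
7 ÷ 1 → quotient 7, remainder 0

[-4; 7]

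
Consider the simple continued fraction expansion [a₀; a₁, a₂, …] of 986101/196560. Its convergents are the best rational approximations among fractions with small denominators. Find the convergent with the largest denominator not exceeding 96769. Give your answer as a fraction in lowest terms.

196563/39181

List convergents until the denominator exceeds the bound:
a_0 = 5: 5/1  (≤ bound)
a_1 = 59: 296/59  (≤ bound)
a_2 = 1: 301/60  (≤ bound)
a_3 = 1: 597/119  (≤ bound)
a_4 = 4: 2689/536  (≤ bound)
a_5 = 1: 3286/655  (≤ bound)
a_6 = 59: 196563/39181  (≤ bound)
a_7 = 5: 986101/196560  (> 96769, stop)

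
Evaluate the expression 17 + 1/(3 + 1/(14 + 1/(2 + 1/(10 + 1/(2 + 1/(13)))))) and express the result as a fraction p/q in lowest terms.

Start with 13.
2 + 1/(13/1) = 2 + 1/13 = 27/13
10 + 1/(27/13) = 10 + 13/27 = 283/27
2 + 1/(283/27) = 2 + 27/283 = 593/283
14 + 1/(593/283) = 14 + 283/593 = 8585/593
3 + 1/(8585/593) = 3 + 593/8585 = 26348/8585
17 + 1/(26348/8585) = 17 + 8585/26348 = 456501/26348

456501/26348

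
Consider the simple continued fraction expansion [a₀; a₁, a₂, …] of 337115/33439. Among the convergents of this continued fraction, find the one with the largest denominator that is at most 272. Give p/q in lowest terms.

a_0 = 10: 10/1  (≤ bound)
a_1 = 12: 121/12  (≤ bound)
a_2 = 3: 373/37  (≤ bound)
a_3 = 1: 494/49  (≤ bound)
a_4 = 2: 1361/135  (≤ bound)
a_5 = 5: 7299/724  (> 272, stop)

1361/135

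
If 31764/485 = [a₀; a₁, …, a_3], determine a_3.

31764 ÷ 485 → quotient 65, remainder 239
485 ÷ 239 → quotient 2, remainder 7
239 ÷ 7 → quotient 34, remainder 1
7 ÷ 1 → quotient 7, remainder 0

7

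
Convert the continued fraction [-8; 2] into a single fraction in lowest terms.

a_0 = -8: -8/1
a_1 = 2: -15/2

-15/2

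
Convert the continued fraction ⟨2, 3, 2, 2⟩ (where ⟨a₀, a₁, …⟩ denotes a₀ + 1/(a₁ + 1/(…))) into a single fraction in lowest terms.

Collapse the nested fraction from the inside out:
Start with 2.
2 + 1/(2/1) = 2 + 1/2 = 5/2
3 + 1/(5/2) = 3 + 2/5 = 17/5
2 + 1/(17/5) = 2 + 5/17 = 39/17

39/17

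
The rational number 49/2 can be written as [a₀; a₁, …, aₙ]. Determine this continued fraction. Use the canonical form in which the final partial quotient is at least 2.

49 = 24·2 + 1, so a_0 = 24
2 = 2·1 + 0, so a_1 = 2

[24; 2]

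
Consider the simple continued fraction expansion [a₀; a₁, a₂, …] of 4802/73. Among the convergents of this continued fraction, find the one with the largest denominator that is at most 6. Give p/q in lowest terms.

329/5

a_0 = 65: 65/1  (≤ bound)
a_1 = 1: 66/1  (≤ bound)
a_2 = 3: 263/4  (≤ bound)
a_3 = 1: 329/5  (≤ bound)
a_4 = 1: 592/9  (> 6, stop)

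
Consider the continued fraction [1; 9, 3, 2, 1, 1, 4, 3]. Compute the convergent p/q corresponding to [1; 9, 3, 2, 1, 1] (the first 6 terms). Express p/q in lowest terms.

a_0 = 1: 1/1
a_1 = 9: 10/9
a_2 = 3: 31/28
a_3 = 2: 72/65
a_4 = 1: 103/93
a_5 = 1: 175/158

175/158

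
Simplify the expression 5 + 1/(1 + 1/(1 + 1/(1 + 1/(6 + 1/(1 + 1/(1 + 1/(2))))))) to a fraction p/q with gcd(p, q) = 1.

616/109

a_0 = 5: 5/1
a_1 = 1: 6/1
a_2 = 1: 11/2
a_3 = 1: 17/3
a_4 = 6: 113/20
a_5 = 1: 130/23
a_6 = 1: 243/43
a_7 = 2: 616/109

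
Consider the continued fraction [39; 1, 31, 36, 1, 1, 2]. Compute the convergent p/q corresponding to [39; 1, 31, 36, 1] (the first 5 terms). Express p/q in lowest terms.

47363/1185

Start with 1.
36 + 1/(1/1) = 36 + 1/1 = 37/1
31 + 1/(37/1) = 31 + 1/37 = 1148/37
1 + 1/(1148/37) = 1 + 37/1148 = 1185/1148
39 + 1/(1185/1148) = 39 + 1148/1185 = 47363/1185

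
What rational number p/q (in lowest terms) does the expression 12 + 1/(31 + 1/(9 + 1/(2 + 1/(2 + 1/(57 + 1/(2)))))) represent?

a_0 = 12: 12/1
a_1 = 31: 373/31
a_2 = 9: 3369/280
a_3 = 2: 7111/591
a_4 = 2: 17591/1462
a_5 = 57: 1009798/83925
a_6 = 2: 2037187/169312

2037187/169312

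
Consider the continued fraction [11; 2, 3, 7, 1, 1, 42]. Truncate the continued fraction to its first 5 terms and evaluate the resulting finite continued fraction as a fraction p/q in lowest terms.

663/58

Start with 1.
7 + 1/(1/1) = 7 + 1/1 = 8/1
3 + 1/(8/1) = 3 + 1/8 = 25/8
2 + 1/(25/8) = 2 + 8/25 = 58/25
11 + 1/(58/25) = 11 + 25/58 = 663/58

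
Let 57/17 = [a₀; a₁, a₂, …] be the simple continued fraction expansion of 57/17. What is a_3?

Run the Euclidean algorithm, recording each quotient:
57 ÷ 17 → quotient 3, remainder 6
17 ÷ 6 → quotient 2, remainder 5
6 ÷ 5 → quotient 1, remainder 1
5 ÷ 1 → quotient 5, remainder 0

5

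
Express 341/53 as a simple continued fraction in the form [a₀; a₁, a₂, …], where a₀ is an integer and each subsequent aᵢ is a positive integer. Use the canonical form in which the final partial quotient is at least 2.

Repeatedly divide and take the remainder:
341 ÷ 53 → quotient 6, remainder 23
53 ÷ 23 → quotient 2, remainder 7
23 ÷ 7 → quotient 3, remainder 2
7 ÷ 2 → quotient 3, remainder 1
2 ÷ 1 → quotient 2, remainder 0

[6; 2, 3, 3, 2]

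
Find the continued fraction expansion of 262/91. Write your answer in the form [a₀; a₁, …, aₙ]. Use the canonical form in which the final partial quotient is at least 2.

[2; 1, 7, 3, 1, 2]

Apply division with remainder until the remainder is 0:
⌊262/91⌋ = 2, remainder 80
⌊91/80⌋ = 1, remainder 11
⌊80/11⌋ = 7, remainder 3
⌊11/3⌋ = 3, remainder 2
⌊3/2⌋ = 1, remainder 1
⌊2/1⌋ = 2, remainder 0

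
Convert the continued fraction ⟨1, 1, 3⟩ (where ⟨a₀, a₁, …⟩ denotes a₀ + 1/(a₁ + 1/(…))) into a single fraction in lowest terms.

Start with 3.
1 + 1/(3/1) = 1 + 1/3 = 4/3
1 + 1/(4/3) = 1 + 3/4 = 7/4

7/4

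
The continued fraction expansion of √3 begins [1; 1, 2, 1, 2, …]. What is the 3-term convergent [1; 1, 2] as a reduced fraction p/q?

Compute successive convergents:
a_0 = 1: 1/1
a_1 = 1: 2/1
a_2 = 2: 5/3

5/3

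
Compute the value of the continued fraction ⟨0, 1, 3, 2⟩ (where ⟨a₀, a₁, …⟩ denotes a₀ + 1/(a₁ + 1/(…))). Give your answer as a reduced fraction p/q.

7/9

Work from the innermost term outward:
Start with 2.
3 + 1/(2/1) = 3 + 1/2 = 7/2
1 + 1/(7/2) = 1 + 2/7 = 9/7
0 + 1/(9/7) = 0 + 7/9 = 7/9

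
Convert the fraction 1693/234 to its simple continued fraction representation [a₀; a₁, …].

[7; 4, 3, 1, 13]

1693 = 7·234 + 55, so a_0 = 7
234 = 4·55 + 14, so a_1 = 4
55 = 3·14 + 13, so a_2 = 3
14 = 1·13 + 1, so a_3 = 1
13 = 13·1 + 0, so a_4 = 13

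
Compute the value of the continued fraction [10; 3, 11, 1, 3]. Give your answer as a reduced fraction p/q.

Use the convergent recurrence hₖ = aₖ·hₖ₋₁ + hₖ₋₂ (and likewise for the denominators kₖ):
a_0 = 10: 10/1
a_1 = 3: 31/3
a_2 = 11: 351/34
a_3 = 1: 382/37
a_4 = 3: 1497/145

1497/145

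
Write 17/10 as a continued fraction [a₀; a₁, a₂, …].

⌊17/10⌋ = 1, remainder 7
⌊10/7⌋ = 1, remainder 3
⌊7/3⌋ = 2, remainder 1
⌊3/1⌋ = 3, remainder 0

[1; 1, 2, 3]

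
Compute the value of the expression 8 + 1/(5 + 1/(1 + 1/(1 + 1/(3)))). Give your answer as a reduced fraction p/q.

319/39

a_0 = 8: 8/1
a_1 = 5: 41/5
a_2 = 1: 49/6
a_3 = 1: 90/11
a_4 = 3: 319/39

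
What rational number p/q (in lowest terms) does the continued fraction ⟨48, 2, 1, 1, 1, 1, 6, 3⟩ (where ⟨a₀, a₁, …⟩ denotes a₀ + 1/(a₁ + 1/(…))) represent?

Start with 3.
6 + 1/(3/1) = 6 + 1/3 = 19/3
1 + 1/(19/3) = 1 + 3/19 = 22/19
1 + 1/(22/19) = 1 + 19/22 = 41/22
1 + 1/(41/22) = 1 + 22/41 = 63/41
1 + 1/(63/41) = 1 + 41/63 = 104/63
2 + 1/(104/63) = 2 + 63/104 = 271/104
48 + 1/(271/104) = 48 + 104/271 = 13112/271

13112/271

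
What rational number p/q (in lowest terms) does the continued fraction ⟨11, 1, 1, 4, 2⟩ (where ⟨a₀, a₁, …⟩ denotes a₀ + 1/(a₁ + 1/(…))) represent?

231/20

a_0 = 11: 11/1
a_1 = 1: 12/1
a_2 = 1: 23/2
a_3 = 4: 104/9
a_4 = 2: 231/20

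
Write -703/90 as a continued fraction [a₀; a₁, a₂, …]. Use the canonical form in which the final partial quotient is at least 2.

[-8; 5, 3, 2, 2]

-703 ÷ 90 → quotient -8, remainder 17
90 ÷ 17 → quotient 5, remainder 5
17 ÷ 5 → quotient 3, remainder 2
5 ÷ 2 → quotient 2, remainder 1
2 ÷ 1 → quotient 2, remainder 0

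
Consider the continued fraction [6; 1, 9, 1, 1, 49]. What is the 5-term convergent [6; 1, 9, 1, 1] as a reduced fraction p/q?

Start with 1.
1 + 1/(1/1) = 1 + 1/1 = 2/1
9 + 1/(2/1) = 9 + 1/2 = 19/2
1 + 1/(19/2) = 1 + 2/19 = 21/19
6 + 1/(21/19) = 6 + 19/21 = 145/21

145/21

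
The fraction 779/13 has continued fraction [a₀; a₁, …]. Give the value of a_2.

779 = 59·13 + 12, so a_0 = 59
13 = 1·12 + 1, so a_1 = 1
12 = 12·1 + 0, so a_2 = 12

12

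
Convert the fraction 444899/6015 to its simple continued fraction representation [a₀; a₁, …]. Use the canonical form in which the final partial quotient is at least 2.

Repeatedly divide and take the remainder:
444899 ÷ 6015 → quotient 73, remainder 5804
6015 ÷ 5804 → quotient 1, remainder 211
5804 ÷ 211 → quotient 27, remainder 107
211 ÷ 107 → quotient 1, remainder 104
107 ÷ 104 → quotient 1, remainder 3
104 ÷ 3 → quotient 34, remainder 2
3 ÷ 2 → quotient 1, remainder 1
2 ÷ 1 → quotient 2, remainder 0

[73; 1, 27, 1, 1, 34, 1, 2]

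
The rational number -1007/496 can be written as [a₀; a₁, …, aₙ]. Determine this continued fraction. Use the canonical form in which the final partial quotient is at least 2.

-1007 = -3·496 + 481, so a_0 = -3
496 = 1·481 + 15, so a_1 = 1
481 = 32·15 + 1, so a_2 = 32
15 = 15·1 + 0, so a_3 = 15

[-3; 1, 32, 15]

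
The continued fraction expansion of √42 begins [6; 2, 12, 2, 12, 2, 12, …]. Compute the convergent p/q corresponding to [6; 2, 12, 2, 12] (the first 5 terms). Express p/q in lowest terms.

4206/649

Collapse the nested fraction from the inside out:
Start with 12.
2 + 1/(12/1) = 2 + 1/12 = 25/12
12 + 1/(25/12) = 12 + 12/25 = 312/25
2 + 1/(312/25) = 2 + 25/312 = 649/312
6 + 1/(649/312) = 6 + 312/649 = 4206/649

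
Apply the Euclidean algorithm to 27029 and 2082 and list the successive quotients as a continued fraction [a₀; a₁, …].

27029 = 12·2082 + 2045, so a_0 = 12
2082 = 1·2045 + 37, so a_1 = 1
2045 = 55·37 + 10, so a_2 = 55
37 = 3·10 + 7, so a_3 = 3
10 = 1·7 + 3, so a_4 = 1
7 = 2·3 + 1, so a_5 = 2
3 = 3·1 + 0, so a_6 = 3

[12; 1, 55, 3, 1, 2, 3]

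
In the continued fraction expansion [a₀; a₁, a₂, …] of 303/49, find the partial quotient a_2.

⌊303/49⌋ = 6, remainder 9
⌊49/9⌋ = 5, remainder 4
⌊9/4⌋ = 2, remainder 1

2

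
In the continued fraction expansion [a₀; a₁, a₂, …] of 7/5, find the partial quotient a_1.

2

⌊7/5⌋ = 1, remainder 2
⌊5/2⌋ = 2, remainder 1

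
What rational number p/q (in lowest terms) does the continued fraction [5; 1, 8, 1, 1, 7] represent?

Use the convergent recurrence hₖ = aₖ·hₖ₋₁ + hₖ₋₂ (and likewise for the denominators kₖ):
a_0 = 5: 5/1
a_1 = 1: 6/1
a_2 = 8: 53/9
a_3 = 1: 59/10
a_4 = 1: 112/19
a_5 = 7: 843/143

843/143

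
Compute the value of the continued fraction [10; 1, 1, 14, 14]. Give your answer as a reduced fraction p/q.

4291/408

Work from the innermost term outward:
Start with 14.
14 + 1/(14/1) = 14 + 1/14 = 197/14
1 + 1/(197/14) = 1 + 14/197 = 211/197
1 + 1/(211/197) = 1 + 197/211 = 408/211
10 + 1/(408/211) = 10 + 211/408 = 4291/408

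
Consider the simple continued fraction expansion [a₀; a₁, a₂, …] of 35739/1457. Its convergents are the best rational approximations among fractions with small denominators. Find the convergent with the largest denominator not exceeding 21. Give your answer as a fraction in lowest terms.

417/17

a_0 = 24: 24/1  (≤ bound)
a_1 = 1: 25/1  (≤ bound)
a_2 = 1: 49/2  (≤ bound)
a_3 = 8: 417/17  (≤ bound)
a_4 = 14: 5887/240  (> 21, stop)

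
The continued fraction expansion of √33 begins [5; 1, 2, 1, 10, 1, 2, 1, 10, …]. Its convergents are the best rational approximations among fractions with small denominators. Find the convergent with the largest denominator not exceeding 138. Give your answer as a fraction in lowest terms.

787/137

a_0 = 5: 5/1  (≤ bound)
a_1 = 1: 6/1  (≤ bound)
a_2 = 2: 17/3  (≤ bound)
a_3 = 1: 23/4  (≤ bound)
a_4 = 10: 247/43  (≤ bound)
a_5 = 1: 270/47  (≤ bound)
a_6 = 2: 787/137  (≤ bound)
a_7 = 1: 1057/184  (> 138, stop)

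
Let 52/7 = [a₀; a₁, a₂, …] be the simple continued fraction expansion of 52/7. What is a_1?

⌊52/7⌋ = 7, remainder 3
⌊7/3⌋ = 2, remainder 1

2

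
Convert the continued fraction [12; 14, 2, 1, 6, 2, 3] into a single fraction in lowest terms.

Use the convergent recurrence hₖ = aₖ·hₖ₋₁ + hₖ₋₂ (and likewise for the denominators kₖ):
a_0 = 12: 12/1
a_1 = 14: 169/14
a_2 = 2: 350/29
a_3 = 1: 519/43
a_4 = 6: 3464/287
a_5 = 2: 7447/617
a_6 = 3: 25805/2138

25805/2138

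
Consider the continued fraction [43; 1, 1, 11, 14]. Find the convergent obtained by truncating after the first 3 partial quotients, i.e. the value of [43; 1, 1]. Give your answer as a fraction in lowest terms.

a_0 = 43: 43/1
a_1 = 1: 44/1
a_2 = 1: 87/2

87/2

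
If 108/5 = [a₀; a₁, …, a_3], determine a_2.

108 = 21·5 + 3, so a_0 = 21
5 = 1·3 + 2, so a_1 = 1
3 = 1·2 + 1, so a_2 = 1

1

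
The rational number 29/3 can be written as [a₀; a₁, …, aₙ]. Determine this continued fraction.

29 = 9·3 + 2, so a_0 = 9
3 = 1·2 + 1, so a_1 = 1
2 = 2·1 + 0, so a_2 = 2

[9; 1, 2]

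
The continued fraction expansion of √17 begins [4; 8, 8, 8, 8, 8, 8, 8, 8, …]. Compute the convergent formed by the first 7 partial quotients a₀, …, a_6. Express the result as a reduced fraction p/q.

a_0 = 4: 4/1
a_1 = 8: 33/8
a_2 = 8: 268/65
a_3 = 8: 2177/528
a_4 = 8: 17684/4289
a_5 = 8: 143649/34840
a_6 = 8: 1166876/283009

1166876/283009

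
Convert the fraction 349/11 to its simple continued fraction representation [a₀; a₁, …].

Repeatedly divide and take the remainder:
349 = 31·11 + 8, so a_0 = 31
11 = 1·8 + 3, so a_1 = 1
8 = 2·3 + 2, so a_2 = 2
3 = 1·2 + 1, so a_3 = 1
2 = 2·1 + 0, so a_4 = 2

[31; 1, 2, 1, 2]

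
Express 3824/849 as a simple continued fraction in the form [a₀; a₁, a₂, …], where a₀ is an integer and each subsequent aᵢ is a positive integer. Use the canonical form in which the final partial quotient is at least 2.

⌊3824/849⌋ = 4, remainder 428
⌊849/428⌋ = 1, remainder 421
⌊428/421⌋ = 1, remainder 7
⌊421/7⌋ = 60, remainder 1
⌊7/1⌋ = 7, remainder 0

[4; 1, 1, 60, 7]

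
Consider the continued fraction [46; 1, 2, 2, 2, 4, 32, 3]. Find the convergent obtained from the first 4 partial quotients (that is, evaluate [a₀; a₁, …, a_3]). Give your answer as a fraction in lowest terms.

327/7

a_0 = 46: 46/1
a_1 = 1: 47/1
a_2 = 2: 140/3
a_3 = 2: 327/7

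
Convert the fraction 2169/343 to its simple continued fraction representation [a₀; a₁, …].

Repeatedly divide and take the remainder:
2169 = 6·343 + 111, so a_0 = 6
343 = 3·111 + 10, so a_1 = 3
111 = 11·10 + 1, so a_2 = 11
10 = 10·1 + 0, so a_3 = 10

[6; 3, 11, 10]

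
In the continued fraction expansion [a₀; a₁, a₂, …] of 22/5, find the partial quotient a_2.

2

22 ÷ 5 → quotient 4, remainder 2
5 ÷ 2 → quotient 2, remainder 1
2 ÷ 1 → quotient 2, remainder 0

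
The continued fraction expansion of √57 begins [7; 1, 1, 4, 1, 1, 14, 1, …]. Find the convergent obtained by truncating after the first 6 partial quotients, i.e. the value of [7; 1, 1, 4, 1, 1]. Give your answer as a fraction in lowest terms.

Use the convergent recurrence hₖ = aₖ·hₖ₋₁ + hₖ₋₂ (and likewise for the denominators kₖ):
a_0 = 7: 7/1
a_1 = 1: 8/1
a_2 = 1: 15/2
a_3 = 4: 68/9
a_4 = 1: 83/11
a_5 = 1: 151/20

151/20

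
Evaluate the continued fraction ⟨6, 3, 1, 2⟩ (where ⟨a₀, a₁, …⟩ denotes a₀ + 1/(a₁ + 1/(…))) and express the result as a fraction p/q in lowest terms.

Work from the innermost term outward:
Start with 2.
1 + 1/(2/1) = 1 + 1/2 = 3/2
3 + 1/(3/2) = 3 + 2/3 = 11/3
6 + 1/(11/3) = 6 + 3/11 = 69/11

69/11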